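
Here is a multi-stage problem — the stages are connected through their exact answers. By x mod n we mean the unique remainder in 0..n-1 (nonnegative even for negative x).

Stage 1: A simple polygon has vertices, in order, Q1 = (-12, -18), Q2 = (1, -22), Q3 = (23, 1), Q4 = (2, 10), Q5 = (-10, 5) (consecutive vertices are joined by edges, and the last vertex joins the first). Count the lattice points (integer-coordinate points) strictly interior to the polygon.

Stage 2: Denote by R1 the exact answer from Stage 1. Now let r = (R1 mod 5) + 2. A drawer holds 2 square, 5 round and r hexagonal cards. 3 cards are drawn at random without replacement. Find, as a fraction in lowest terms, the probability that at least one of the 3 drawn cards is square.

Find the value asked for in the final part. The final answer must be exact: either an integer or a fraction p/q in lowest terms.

8/15

Stage 1: cross terms: (-12*-22 - 1*-18)=282, (1*1 - 23*-22)=507, (23*10 - 2*1)=228, (2*5 - -10*10)=110, (-10*-18 - -12*5)=240; twice the area = |1367| = 1367; area = 1367/2; boundary points = 1 + 1 + 3 + 1 + 1 = 7; strictly interior points = area - boundary/2 + 1 = 681; answer 681
Stage 2: R1 = 681; r = 3; total draws C(10,3) = 120; complement C(8,3) = 56; favorable 120 - 56 = 64; P = 8/15; answer 8/15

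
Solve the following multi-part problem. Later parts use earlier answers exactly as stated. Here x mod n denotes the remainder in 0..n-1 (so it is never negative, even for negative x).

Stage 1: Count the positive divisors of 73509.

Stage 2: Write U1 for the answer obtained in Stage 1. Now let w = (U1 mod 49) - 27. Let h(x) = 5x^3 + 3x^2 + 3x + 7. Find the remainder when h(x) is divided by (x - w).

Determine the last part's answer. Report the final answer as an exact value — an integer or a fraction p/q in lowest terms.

Stage 1: 73509 = 3 * 107 * 229; number of divisors = (1+1) * (1+1) * (1+1) = 8; answer 8
Stage 2: U1 = 8; w = -19; remainder = value at the root: 5*(-19)^3 + 3*(-19)^2 + 3*(-19)^1 + 7 = (-34295) + (1083) + (-57) + (7) = -33262; answer -33262

-33262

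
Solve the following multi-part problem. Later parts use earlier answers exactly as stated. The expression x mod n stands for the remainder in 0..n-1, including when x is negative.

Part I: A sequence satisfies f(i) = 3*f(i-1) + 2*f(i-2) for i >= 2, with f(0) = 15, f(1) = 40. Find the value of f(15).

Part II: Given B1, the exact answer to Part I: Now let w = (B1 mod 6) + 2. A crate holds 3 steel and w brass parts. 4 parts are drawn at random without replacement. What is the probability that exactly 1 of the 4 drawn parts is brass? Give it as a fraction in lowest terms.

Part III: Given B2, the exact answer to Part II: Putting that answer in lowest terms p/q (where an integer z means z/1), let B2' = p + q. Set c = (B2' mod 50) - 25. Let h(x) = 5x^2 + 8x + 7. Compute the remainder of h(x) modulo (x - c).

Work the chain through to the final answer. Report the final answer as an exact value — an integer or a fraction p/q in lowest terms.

1099

Part I: f(2) = 3*(40) + 2*(15) = 150; iterating: f(2)=150, f(3)=530, f(4)=1890, f(5)=6730, f(6)=23970, f(7)=85370, f(8)=304050, f(9)=1082890, f(10)=3856770, f(11)=13736090, f(12)=48921810, f(13)=174237610, f(14)=620556450, f(15)=2210144570; answer 2210144570
Part II: B1 = 2210144570; w = 4; total draws C(7,4) = 35; favorable C(4,1)*C(3,3) = 4; P = 4/35; answer 4/35
Part III: B2 = 4/35; threaded value p + q = 39; c = 14; remainder = value at the root: 5*(14)^2 + 8*(14)^1 + 7 = (980) + (112) + (7) = 1099; answer 1099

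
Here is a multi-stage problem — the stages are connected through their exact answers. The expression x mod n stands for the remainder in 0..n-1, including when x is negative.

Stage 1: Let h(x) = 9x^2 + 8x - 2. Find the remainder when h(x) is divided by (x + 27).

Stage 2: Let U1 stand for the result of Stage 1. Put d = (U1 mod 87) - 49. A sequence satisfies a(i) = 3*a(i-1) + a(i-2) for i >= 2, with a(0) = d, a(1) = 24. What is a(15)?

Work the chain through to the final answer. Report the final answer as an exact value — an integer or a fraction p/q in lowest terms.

556958490

Stage 1: remainder = value at the root: 9*(-27)^2 + 8*(-27)^1 - 2 = (6561) + (-216) + (-2) = 6343; answer 6343
Stage 2: U1 = 6343; d = 30; a(2) = 3*(24) + 1*(30) = 102; iterating: a(2)=102, a(3)=330, a(4)=1092, a(5)=3606, a(6)=11910, a(7)=39336, a(8)=129918, a(9)=429090, a(10)=1417188, a(11)=4680654, a(12)=15459150, a(13)=51058104, a(14)=168633462, a(15)=556958490; answer 556958490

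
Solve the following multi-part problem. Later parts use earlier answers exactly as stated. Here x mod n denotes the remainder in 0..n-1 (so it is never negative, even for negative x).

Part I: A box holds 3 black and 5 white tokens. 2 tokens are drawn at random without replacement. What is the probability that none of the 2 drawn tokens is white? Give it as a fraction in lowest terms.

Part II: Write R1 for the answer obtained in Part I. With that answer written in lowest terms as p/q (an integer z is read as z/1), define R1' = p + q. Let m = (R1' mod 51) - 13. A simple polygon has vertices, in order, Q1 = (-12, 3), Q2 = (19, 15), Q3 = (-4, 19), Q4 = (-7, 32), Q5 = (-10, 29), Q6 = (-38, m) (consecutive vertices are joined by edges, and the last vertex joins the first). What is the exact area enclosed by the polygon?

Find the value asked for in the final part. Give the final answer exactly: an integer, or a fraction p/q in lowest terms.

Part I: total draws C(8,2) = 28; favorable C(3,2) = 3; P = 3/28; answer 3/28
Part II: R1 = 3/28; threaded value p + q = 31; m = 18; cross terms: (-12*15 - 19*3)=-237, (19*19 - -4*15)=421, (-4*32 - -7*19)=5, (-7*29 - -10*32)=117, (-10*18 - -38*29)=922, (-38*3 - -12*18)=102; twice the area = |1330| = 1330; area = 665; answer 665

665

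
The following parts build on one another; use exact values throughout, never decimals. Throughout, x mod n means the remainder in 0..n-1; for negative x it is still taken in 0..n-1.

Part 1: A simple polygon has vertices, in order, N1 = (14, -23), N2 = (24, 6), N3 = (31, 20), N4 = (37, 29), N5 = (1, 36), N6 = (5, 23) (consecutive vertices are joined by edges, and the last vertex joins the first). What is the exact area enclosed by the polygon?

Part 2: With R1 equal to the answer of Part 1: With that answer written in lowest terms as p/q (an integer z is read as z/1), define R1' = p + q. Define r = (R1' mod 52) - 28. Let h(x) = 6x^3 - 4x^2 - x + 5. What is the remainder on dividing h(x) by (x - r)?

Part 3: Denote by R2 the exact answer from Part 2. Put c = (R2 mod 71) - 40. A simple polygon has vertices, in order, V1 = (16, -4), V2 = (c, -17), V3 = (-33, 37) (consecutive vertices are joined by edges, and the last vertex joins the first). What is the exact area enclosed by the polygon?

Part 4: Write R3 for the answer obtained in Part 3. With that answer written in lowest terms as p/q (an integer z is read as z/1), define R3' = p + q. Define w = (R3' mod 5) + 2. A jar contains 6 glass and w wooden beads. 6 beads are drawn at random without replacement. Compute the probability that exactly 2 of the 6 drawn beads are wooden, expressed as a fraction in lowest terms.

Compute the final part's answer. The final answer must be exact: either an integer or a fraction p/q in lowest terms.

75/308

Part 1: cross terms: (14*6 - 24*-23)=636, (24*20 - 31*6)=294, (31*29 - 37*20)=159, (37*36 - 1*29)=1303, (1*23 - 5*36)=-157, (5*-23 - 14*23)=-437; twice the area = |1798| = 1798; area = 899; answer 899
Part 2: R1 = 899; threaded value p + q = 900; r = -12; remainder = value at the root: 6*(-12)^3 - 4*(-12)^2 - 1*(-12)^1 + 5 = (-10368) + (-576) + (12) + (5) = -10927; answer -10927
Part 3: R2 = -10927; c = -33; cross terms: (16*-17 - -33*-4)=-404, (-33*37 - -33*-17)=-1782, (-33*-4 - 16*37)=-460; twice the area = |-2646| = 2646; area = 1323; answer 1323
Part 4: R3 = 1323; threaded value p + q = 1324; w = 6; total draws C(12,6) = 924; favorable C(6,2)*C(6,4) = 225; P = 75/308; answer 75/308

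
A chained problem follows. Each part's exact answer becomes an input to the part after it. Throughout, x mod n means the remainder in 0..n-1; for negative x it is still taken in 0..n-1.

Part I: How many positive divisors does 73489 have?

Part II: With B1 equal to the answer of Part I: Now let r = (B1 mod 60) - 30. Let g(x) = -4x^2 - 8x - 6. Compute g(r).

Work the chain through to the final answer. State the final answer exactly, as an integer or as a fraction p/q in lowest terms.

-2502

Part I: 73489 = 13 * 5653; number of divisors = (1+1) * (1+1) = 4; answer 4
Part II: B1 = 4; r = -26; -4*(-26)^2 - 8*(-26)^1 - 6 = (-2704) + (208) + (-6) = -2502; answer -2502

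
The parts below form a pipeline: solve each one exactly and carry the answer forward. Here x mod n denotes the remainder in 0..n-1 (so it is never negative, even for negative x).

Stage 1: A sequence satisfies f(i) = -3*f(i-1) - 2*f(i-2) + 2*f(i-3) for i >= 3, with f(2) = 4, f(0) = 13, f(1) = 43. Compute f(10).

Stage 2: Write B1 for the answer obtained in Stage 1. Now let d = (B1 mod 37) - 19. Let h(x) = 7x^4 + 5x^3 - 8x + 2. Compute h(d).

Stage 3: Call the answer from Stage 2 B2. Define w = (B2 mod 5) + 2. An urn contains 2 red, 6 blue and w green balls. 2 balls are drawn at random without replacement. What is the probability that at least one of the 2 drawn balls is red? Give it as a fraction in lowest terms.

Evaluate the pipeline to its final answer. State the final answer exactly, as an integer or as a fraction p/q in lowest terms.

7/22

Stage 1: f(3) = -3*(4) - 2*(43) + 2*(13) = -72; iterating: f(3)=-72, f(4)=294, f(5)=-730, f(6)=1458, f(7)=-2326, f(8)=2602, f(9)=-238, f(10)=-9142; answer -9142
Stage 2: B1 = -9142; d = 15; 7*(15)^4 + 5*(15)^3 - 8*(15)^1 + 2 = (354375) + (16875) + (-120) + (2) = 371132; answer 371132
Stage 3: B2 = 371132; w = 4; total draws C(12,2) = 66; complement C(10,2) = 45; favorable 66 - 45 = 21; P = 7/22; answer 7/22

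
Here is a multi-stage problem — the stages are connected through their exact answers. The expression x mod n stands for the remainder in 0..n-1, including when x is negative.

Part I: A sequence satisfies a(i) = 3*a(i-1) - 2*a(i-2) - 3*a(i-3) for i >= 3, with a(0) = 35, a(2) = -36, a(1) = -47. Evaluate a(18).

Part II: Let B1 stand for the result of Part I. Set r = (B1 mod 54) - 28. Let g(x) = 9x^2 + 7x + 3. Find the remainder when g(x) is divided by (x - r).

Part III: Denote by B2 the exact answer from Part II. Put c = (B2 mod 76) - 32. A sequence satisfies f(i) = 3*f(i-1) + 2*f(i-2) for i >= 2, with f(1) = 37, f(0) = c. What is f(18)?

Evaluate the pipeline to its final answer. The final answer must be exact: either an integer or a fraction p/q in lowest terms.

Part I: a(3) = 3*(-36) - 2*(-47) - 3*(35) = -119; iterating: a(3)=-119, a(4)=-144, a(5)=-86, a(6)=387, a(7)=1765, a(8)=4779, a(9)=9646, a(10)=14085, a(11)=8626, a(12)=-31230, a(13)=-153197, a(14)=-423009, a(15)=-868943, a(16)=-1301220, a(17)=-896747, a(18)=2519028; answer 2519028
Part II: B1 = 2519028; r = 8; remainder = value at the root: 9*(8)^2 + 7*(8)^1 + 3 = (576) + (56) + (3) = 635; answer 635
Part III: B2 = 635; c = -5; f(2) = 3*(37) + 2*(-5) = 101; iterating: f(2)=101, f(3)=377, f(4)=1333, f(5)=4753, f(6)=16925, f(7)=60281, f(8)=214693, f(9)=764641, f(10)=2723309, f(11)=9699209, f(12)=34544245, f(13)=123031153, f(14)=438181949, f(15)=1560608153, f(16)=5558188357, f(17)=19795781377, f(18)=70503720845; answer 70503720845

70503720845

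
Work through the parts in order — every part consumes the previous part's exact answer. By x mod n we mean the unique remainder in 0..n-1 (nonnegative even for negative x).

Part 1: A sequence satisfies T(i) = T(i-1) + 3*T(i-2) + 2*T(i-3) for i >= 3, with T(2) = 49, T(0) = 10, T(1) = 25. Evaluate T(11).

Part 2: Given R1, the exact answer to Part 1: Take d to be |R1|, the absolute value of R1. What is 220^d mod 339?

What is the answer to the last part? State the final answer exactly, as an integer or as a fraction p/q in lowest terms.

Part 1: T(3) = 1*(49) + 3*(25) + 2*(10) = 144; iterating: T(3)=144, T(4)=341, T(5)=871, T(6)=2182, T(7)=5477, T(8)=13765, T(9)=34560, T(10)=86809, T(11)=218019; answer 218019
Part 2: R1 = 218019; d = 218019; squarings mod 339: 220^1=220, 220^2=262, 220^4=166, 220^8=97, 220^16=256, 220^32=109, 220^64=16, 220^128=256, 220^256=109, 220^512=16, 220^1024=256, 220^2048=109, 220^4096=16, 220^8192=256, 220^16384=109, 220^32768=16, 220^65536=256, 220^131072=109; 220^218019 = 220^1 * 220^2 * 220^32 * 220^128 * 220^256 * 220^512 * 220^4096 * 220^16384 * 220^65536 * 220^131072 = 160 (mod 339); answer 160

160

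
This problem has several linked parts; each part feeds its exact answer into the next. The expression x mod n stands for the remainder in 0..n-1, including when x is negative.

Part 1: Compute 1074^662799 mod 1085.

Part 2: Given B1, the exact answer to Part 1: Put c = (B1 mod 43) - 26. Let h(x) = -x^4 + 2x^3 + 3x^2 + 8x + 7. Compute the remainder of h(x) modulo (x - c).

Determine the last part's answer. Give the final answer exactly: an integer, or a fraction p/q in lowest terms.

Part 1: squarings mod 1085: 1074^1=1074, 1074^2=121, 1074^4=536, 1074^8=856, 1074^16=361, 1074^32=121, 1074^64=536, 1074^128=856, 1074^256=361, 1074^512=121, 1074^1024=536, 1074^2048=856, 1074^4096=361, 1074^8192=121, 1074^16384=536, 1074^32768=856, 1074^65536=361, 1074^131072=121, 1074^262144=536, 1074^524288=856; 1074^662799 = 1074^1 * 1074^2 * 1074^4 * 1074^8 * 1074^256 * 1074^1024 * 1074^2048 * 1074^4096 * 1074^131072 * 1074^524288 = 349 (mod 1085); answer 349
Part 2: B1 = 349; c = -21; remainder = value at the root: -1*(-21)^4 + 2*(-21)^3 + 3*(-21)^2 + 8*(-21)^1 + 7 = (-194481) + (-18522) + (1323) + (-168) + (7) = -211841; answer -211841

-211841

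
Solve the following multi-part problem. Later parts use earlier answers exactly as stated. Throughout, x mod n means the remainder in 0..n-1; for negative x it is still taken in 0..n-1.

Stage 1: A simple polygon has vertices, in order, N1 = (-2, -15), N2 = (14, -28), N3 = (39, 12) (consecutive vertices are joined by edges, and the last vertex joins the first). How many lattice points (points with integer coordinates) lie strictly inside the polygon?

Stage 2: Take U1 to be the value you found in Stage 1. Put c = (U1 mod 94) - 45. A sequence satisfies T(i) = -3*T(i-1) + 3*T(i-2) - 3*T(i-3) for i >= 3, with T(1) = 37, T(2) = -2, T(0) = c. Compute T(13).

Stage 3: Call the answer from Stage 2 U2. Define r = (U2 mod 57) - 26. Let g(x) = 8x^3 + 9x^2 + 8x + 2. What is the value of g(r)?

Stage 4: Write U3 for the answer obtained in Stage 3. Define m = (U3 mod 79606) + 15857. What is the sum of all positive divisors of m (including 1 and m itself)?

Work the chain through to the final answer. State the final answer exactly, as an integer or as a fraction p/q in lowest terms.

Stage 1: cross terms: (-2*-28 - 14*-15)=266, (14*12 - 39*-28)=1260, (39*-15 - -2*12)=-561; twice the area = |965| = 965; area = 965/2; boundary points = 1 + 5 + 1 = 7; strictly interior points = area - boundary/2 + 1 = 480; answer 480
Stage 2: U1 = 480; c = -35; T(3) = -3*(-2) + 3*(37) - 3*(-35) = 222; iterating: T(3)=222, T(4)=-783, T(5)=3021, T(6)=-12078, T(7)=47646, T(8)=-188235, T(9)=743877, T(10)=-2939274, T(11)=11614158, T(12)=-45891927, T(13)=181336077; answer 181336077
Stage 3: U2 = 181336077; r = 13; 8*(13)^3 + 9*(13)^2 + 8*(13)^1 + 2 = (17576) + (1521) + (104) + (2) = 19203; answer 19203
Stage 4: U3 = 19203; m = 35060; 35060 = 2^2 * 5 * 1753; sigma = (1 + 2 + 4) * (1 + 5) * (1 + 1753) = 7 * 6 * 1754 = 73668; answer 73668

73668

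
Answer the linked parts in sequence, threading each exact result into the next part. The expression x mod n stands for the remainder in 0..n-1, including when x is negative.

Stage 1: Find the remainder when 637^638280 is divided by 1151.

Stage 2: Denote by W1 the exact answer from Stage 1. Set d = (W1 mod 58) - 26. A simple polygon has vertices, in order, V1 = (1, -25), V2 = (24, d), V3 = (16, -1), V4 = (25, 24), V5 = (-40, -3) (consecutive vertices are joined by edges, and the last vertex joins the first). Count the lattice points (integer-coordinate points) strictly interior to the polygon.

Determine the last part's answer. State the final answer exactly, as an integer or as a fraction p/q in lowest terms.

1457

Stage 1: squarings mod 1151: 637^1=637, 637^2=617, 637^4=859, 637^8=90, 637^16=43, 637^32=698, 637^64=331, 637^128=216, 637^256=616, 637^512=777, 637^1024=605, 637^2048=7, 637^4096=49, 637^8192=99, 637^16384=593, 637^32768=594, 637^65536=630, 637^131072=956, 637^262144=42, 637^524288=613; 637^638280 = 637^8 * 637^64 * 637^256 * 637^1024 * 637^2048 * 637^4096 * 637^8192 * 637^32768 * 637^65536 * 637^524288 = 835 (mod 1151); answer 835
Stage 2: W1 = 835; d = -3; cross terms: (1*-3 - 24*-25)=597, (24*-1 - 16*-3)=24, (16*24 - 25*-1)=409, (25*-3 - -40*24)=885, (-40*-25 - 1*-3)=1003; twice the area = |2918| = 2918; area = 1459; boundary points = 1 + 2 + 1 + 1 + 1 = 6; strictly interior points = area - boundary/2 + 1 = 1457; answer 1457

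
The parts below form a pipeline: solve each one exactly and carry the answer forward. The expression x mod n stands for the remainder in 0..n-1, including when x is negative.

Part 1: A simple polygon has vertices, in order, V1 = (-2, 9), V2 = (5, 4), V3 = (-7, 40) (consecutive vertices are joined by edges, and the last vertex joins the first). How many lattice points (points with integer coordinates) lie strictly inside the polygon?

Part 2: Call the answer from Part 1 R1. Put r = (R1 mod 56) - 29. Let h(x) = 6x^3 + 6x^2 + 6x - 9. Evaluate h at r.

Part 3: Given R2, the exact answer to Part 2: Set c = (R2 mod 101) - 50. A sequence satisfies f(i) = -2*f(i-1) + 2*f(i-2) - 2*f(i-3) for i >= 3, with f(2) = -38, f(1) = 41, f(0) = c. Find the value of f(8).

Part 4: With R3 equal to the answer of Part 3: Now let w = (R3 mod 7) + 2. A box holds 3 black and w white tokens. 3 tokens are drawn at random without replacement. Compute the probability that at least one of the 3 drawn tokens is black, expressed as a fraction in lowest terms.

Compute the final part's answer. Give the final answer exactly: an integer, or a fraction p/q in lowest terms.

Part 1: cross terms: (-2*4 - 5*9)=-53, (5*40 - -7*4)=228, (-7*9 - -2*40)=17; twice the area = |192| = 192; area = 96; boundary points = 1 + 12 + 1 = 14; strictly interior points = area - boundary/2 + 1 = 90; answer 90
Part 2: R1 = 90; r = 5; 6*(5)^3 + 6*(5)^2 + 6*(5)^1 - 9 = (750) + (150) + (30) + (-9) = 921; answer 921
Part 3: R2 = 921; c = -38; f(3) = -2*(-38) + 2*(41) - 2*(-38) = 234; iterating: f(3)=234, f(4)=-626, f(5)=1796, f(6)=-5312, f(7)=15468, f(8)=-45152; answer -45152
Part 4: R3 = -45152; w = 7; total draws C(10,3) = 120; complement C(7,3) = 35; favorable 120 - 35 = 85; P = 17/24; answer 17/24

17/24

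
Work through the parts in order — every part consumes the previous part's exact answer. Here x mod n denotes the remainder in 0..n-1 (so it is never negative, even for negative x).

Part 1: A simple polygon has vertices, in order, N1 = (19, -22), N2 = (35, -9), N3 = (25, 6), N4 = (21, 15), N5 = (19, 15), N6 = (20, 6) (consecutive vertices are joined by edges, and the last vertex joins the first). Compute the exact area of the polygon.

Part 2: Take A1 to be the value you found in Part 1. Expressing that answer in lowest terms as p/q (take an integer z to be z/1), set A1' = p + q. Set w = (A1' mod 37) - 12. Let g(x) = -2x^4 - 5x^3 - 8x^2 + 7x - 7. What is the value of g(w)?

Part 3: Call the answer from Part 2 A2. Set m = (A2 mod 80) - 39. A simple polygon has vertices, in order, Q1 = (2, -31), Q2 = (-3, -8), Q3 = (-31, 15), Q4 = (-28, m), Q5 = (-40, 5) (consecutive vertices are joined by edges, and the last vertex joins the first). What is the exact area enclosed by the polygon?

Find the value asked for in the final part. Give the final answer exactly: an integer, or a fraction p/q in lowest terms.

671

Part 1: cross terms: (19*-9 - 35*-22)=599, (35*6 - 25*-9)=435, (25*15 - 21*6)=249, (21*15 - 19*15)=30, (19*6 - 20*15)=-186, (20*-22 - 19*6)=-554; twice the area = |573| = 573; area = 573/2; answer 573/2
Part 2: A1 = 573/2; threaded value p + q = 575; w = 8; -2*(8)^4 - 5*(8)^3 - 8*(8)^2 + 7*(8)^1 - 7 = (-8192) + (-2560) + (-512) + (56) + (-7) = -11215; answer -11215
Part 3: A2 = -11215; m = 26; cross terms: (2*-8 - -3*-31)=-109, (-3*15 - -31*-8)=-293, (-31*26 - -28*15)=-386, (-28*5 - -40*26)=900, (-40*-31 - 2*5)=1230; twice the area = |1342| = 1342; area = 671; answer 671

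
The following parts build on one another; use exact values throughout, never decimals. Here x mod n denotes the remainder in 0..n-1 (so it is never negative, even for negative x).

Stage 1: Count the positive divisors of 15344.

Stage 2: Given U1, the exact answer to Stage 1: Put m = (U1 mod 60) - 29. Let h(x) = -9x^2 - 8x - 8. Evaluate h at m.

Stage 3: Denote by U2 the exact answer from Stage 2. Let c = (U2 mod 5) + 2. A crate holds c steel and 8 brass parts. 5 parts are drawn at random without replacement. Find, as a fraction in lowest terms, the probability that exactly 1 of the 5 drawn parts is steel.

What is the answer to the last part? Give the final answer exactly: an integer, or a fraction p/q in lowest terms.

5/9

Stage 1: 15344 = 2^4 * 7 * 137; number of divisors = (4+1) * (1+1) * (1+1) = 20; answer 20
Stage 2: U1 = 20; m = -9; -9*(-9)^2 - 8*(-9)^1 - 8 = (-729) + (72) + (-8) = -665; answer -665
Stage 3: U2 = -665; c = 2; total draws C(10,5) = 252; favorable C(2,1)*C(8,4) = 140; P = 5/9; answer 5/9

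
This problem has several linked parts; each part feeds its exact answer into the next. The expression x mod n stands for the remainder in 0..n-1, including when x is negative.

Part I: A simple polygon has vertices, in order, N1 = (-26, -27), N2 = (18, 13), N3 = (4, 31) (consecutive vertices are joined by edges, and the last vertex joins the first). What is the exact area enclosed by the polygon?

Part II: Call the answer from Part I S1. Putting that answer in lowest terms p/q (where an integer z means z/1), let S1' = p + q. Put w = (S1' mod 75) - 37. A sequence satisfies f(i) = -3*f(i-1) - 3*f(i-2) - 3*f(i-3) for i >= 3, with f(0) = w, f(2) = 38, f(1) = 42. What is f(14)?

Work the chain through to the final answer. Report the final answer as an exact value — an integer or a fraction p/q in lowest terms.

Part I: cross terms: (-26*13 - 18*-27)=148, (18*31 - 4*13)=506, (4*-27 - -26*31)=698; twice the area = |1352| = 1352; area = 676; answer 676
Part II: S1 = 676; threaded value p + q = 677; w = -35; f(3) = -3*(38) - 3*(42) - 3*(-35) = -135; iterating: f(3)=-135, f(4)=165, f(5)=-204, f(6)=522, f(7)=-1449, f(8)=3393, f(9)=-7398, f(10)=16362, f(11)=-37071, f(12)=84321, f(13)=-190836, f(14)=430758; answer 430758

430758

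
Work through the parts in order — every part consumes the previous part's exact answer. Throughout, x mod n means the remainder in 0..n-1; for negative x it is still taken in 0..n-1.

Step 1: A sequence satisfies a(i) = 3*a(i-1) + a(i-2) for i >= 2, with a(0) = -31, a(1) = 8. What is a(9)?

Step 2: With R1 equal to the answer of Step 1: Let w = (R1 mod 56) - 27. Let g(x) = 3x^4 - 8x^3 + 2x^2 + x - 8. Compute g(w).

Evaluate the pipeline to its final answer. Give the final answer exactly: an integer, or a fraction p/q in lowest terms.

Step 1: a(2) = 3*(8) + 1*(-31) = -7; iterating: a(2)=-7, a(3)=-13, a(4)=-46, a(5)=-151, a(6)=-499, a(7)=-1648, a(8)=-5443, a(9)=-17977; answer -17977
Step 2: R1 = -17977; w = 28; 3*(28)^4 - 8*(28)^3 + 2*(28)^2 + 1*(28)^1 - 8 = (1843968) + (-175616) + (1568) + (28) + (-8) = 1669940; answer 1669940

1669940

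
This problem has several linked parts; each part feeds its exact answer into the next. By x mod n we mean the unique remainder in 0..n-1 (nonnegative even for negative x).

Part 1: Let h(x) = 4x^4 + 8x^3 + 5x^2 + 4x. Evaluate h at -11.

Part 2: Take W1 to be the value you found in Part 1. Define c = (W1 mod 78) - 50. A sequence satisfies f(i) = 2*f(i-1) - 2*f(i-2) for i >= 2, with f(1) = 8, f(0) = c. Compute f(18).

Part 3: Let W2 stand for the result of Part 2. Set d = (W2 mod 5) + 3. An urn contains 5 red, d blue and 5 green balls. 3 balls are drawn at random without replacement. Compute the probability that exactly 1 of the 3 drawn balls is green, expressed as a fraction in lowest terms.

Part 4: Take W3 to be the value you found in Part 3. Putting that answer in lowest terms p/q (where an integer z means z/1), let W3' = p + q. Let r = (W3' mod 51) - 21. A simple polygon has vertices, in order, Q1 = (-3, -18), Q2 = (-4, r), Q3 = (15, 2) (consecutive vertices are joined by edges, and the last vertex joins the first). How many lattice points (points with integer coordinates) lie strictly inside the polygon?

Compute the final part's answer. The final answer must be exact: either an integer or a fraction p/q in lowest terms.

Part 1: 4*(-11)^4 + 8*(-11)^3 + 5*(-11)^2 + 4*(-11)^1 = (58564) + (-10648) + (605) + (-44) = 48477; answer 48477
Part 2: W1 = 48477; c = -11; f(2) = 2*(8) - 2*(-11) = 38; iterating: f(2)=38, f(3)=60, f(4)=44, f(5)=-32, f(6)=-152, f(7)=-240, f(8)=-176, f(9)=128, f(10)=608, f(11)=960, f(12)=704, f(13)=-512, f(14)=-2432, f(15)=-3840, f(16)=-2816, f(17)=2048, f(18)=9728; answer 9728
Part 3: W2 = 9728; d = 6; total draws C(16,3) = 560; favorable C(5,1)*C(11,2) = 275; P = 55/112; answer 55/112
Part 4: W3 = 55/112; threaded value p + q = 167; r = -7; cross terms: (-3*-7 - -4*-18)=-51, (-4*2 - 15*-7)=97, (15*-18 - -3*2)=-264; twice the area = |-218| = 218; area = 109; boundary points = 1 + 1 + 2 = 4; strictly interior points = area - boundary/2 + 1 = 108; answer 108

108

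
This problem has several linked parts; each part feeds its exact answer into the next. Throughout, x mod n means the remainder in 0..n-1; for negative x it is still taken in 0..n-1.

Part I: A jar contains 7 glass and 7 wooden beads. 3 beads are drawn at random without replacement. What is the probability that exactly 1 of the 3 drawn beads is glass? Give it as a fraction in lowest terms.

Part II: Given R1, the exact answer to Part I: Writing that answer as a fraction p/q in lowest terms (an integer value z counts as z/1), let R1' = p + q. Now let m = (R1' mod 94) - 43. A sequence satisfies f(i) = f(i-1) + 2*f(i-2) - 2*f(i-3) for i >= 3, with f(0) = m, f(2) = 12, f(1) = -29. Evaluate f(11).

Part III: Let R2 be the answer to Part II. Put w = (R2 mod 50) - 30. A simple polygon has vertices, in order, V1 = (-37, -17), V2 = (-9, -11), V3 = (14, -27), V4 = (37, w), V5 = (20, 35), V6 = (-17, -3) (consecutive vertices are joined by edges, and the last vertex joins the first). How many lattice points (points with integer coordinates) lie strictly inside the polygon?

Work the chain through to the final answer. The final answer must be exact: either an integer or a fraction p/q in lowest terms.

1814

Part I: total draws C(14,3) = 364; favorable C(7,1)*C(7,2) = 147; P = 21/52; answer 21/52
Part II: R1 = 21/52; threaded value p + q = 73; m = 30; f(3) = 1*(12) + 2*(-29) - 2*(30) = -106; iterating: f(3)=-106, f(4)=-24, f(5)=-260, f(6)=-96, f(7)=-568, f(8)=-240, f(9)=-1184, f(10)=-528, f(11)=-2416; answer -2416
Part III: R2 = -2416; w = 4; cross terms: (-37*-11 - -9*-17)=254, (-9*-27 - 14*-11)=397, (14*4 - 37*-27)=1055, (37*35 - 20*4)=1215, (20*-3 - -17*35)=535, (-17*-17 - -37*-3)=178; twice the area = |3634| = 3634; area = 1817; boundary points = 2 + 1 + 1 + 1 + 1 + 2 = 8; strictly interior points = area - boundary/2 + 1 = 1814; answer 1814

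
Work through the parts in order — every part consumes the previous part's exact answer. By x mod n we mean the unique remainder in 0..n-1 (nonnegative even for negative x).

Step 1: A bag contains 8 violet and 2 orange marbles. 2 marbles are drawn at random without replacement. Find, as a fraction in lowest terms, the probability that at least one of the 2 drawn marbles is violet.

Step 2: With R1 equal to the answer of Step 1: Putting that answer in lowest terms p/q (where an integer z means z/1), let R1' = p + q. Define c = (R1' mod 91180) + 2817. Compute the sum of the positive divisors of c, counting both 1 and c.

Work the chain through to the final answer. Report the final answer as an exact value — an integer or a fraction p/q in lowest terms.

Step 1: total draws C(10,2) = 45; complement C(2,2) = 1; favorable 45 - 1 = 44; P = 44/45; answer 44/45
Step 2: R1 = 44/45; threaded value p + q = 89; c = 2906; 2906 = 2 * 1453; sigma = (1 + 2) * (1 + 1453) = 3 * 1454 = 4362; answer 4362

4362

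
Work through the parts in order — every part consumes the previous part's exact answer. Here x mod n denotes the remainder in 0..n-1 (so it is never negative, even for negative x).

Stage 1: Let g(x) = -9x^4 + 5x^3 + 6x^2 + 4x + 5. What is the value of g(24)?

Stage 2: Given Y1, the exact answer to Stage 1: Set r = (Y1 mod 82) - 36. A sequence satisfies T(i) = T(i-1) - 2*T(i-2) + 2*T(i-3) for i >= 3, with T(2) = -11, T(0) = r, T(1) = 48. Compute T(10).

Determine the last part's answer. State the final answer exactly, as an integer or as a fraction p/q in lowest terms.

-471

Stage 1: -9*(24)^4 + 5*(24)^3 + 6*(24)^2 + 4*(24)^1 + 5 = (-2985984) + (69120) + (3456) + (96) + (5) = -2913307; answer -2913307
Stage 2: Y1 = -2913307; r = 35; T(3) = 1*(-11) - 2*(48) + 2*(35) = -37; iterating: T(3)=-37, T(4)=81, T(5)=133, T(6)=-103, T(7)=-207, T(8)=265, T(9)=473, T(10)=-471; answer -471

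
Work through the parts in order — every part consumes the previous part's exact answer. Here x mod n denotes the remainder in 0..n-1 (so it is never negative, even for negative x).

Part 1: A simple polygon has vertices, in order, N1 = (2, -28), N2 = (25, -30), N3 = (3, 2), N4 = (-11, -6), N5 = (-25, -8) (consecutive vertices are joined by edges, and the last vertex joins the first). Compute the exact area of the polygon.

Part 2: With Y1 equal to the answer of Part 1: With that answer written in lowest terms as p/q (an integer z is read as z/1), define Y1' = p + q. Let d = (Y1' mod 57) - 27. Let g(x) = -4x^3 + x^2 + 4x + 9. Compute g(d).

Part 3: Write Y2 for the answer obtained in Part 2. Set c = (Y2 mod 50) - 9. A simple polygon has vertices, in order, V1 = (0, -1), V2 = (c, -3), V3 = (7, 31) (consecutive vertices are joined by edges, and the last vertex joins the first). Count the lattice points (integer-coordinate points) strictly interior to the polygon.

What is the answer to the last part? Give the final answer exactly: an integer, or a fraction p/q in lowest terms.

Part 1: cross terms: (2*-30 - 25*-28)=640, (25*2 - 3*-30)=140, (3*-6 - -11*2)=4, (-11*-8 - -25*-6)=-62, (-25*-28 - 2*-8)=716; twice the area = |1438| = 1438; area = 719; answer 719
Part 2: Y1 = 719; threaded value p + q = 720; d = 9; -4*(9)^3 + 1*(9)^2 + 4*(9)^1 + 9 = (-2916) + (81) + (36) + (9) = -2790; answer -2790
Part 3: Y2 = -2790; c = 1; cross terms: (0*-3 - 1*-1)=1, (1*31 - 7*-3)=52, (7*-1 - 0*31)=-7; twice the area = |46| = 46; area = 23; boundary points = 1 + 2 + 1 = 4; strictly interior points = area - boundary/2 + 1 = 22; answer 22

22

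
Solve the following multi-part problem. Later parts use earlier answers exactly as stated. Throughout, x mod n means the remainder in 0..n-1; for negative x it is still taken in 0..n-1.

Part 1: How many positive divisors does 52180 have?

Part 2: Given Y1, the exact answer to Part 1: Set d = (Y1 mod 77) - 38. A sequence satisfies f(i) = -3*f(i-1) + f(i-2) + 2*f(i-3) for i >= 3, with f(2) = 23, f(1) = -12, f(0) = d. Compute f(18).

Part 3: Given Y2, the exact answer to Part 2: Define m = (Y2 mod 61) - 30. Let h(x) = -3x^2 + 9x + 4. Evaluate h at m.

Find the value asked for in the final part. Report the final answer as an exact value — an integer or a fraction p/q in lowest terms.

-50

Part 1: 52180 = 2^2 * 5 * 2609; number of divisors = (2+1) * (1+1) * (1+1) = 12; answer 12
Part 2: Y1 = 12; d = -26; f(3) = -3*(23) + 1*(-12) + 2*(-26) = -133; iterating: f(3)=-133, f(4)=398, f(5)=-1281, f(6)=3975, f(7)=-12410, f(8)=38643, f(9)=-120389, f(10)=374990, f(11)=-1168073, f(12)=3638431, f(13)=-11333386, f(14)=35302443, f(15)=-109963853, f(16)=342527230, f(17)=-1066940657, f(18)=3323421495; answer 3323421495
Part 3: Y2 = 3323421495; m = 6; -3*(6)^2 + 9*(6)^1 + 4 = (-108) + (54) + (4) = -50; answer -50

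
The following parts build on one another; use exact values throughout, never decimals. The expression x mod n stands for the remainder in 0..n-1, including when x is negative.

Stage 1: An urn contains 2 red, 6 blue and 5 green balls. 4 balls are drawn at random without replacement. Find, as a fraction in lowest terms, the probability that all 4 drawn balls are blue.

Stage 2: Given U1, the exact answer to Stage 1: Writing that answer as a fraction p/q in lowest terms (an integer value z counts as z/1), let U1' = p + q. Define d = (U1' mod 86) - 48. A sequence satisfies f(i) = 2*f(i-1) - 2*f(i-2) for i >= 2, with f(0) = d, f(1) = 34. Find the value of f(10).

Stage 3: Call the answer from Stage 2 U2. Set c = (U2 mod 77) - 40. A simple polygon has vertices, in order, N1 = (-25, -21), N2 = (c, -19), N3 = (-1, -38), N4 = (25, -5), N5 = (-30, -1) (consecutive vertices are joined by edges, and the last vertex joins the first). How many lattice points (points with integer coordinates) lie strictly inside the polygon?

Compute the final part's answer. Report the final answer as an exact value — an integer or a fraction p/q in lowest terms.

1163

Stage 1: total draws C(13,4) = 715; favorable C(6,4) = 15; P = 3/143; answer 3/143
Stage 2: U1 = 3/143; threaded value p + q = 146; d = 12; f(2) = 2*(34) - 2*(12) = 44; iterating: f(2)=44, f(3)=20, f(4)=-48, f(5)=-136, f(6)=-176, f(7)=-80, f(8)=192, f(9)=544, f(10)=704; answer 704
Stage 3: U2 = 704; c = -29; cross terms: (-25*-19 - -29*-21)=-134, (-29*-38 - -1*-19)=1083, (-1*-5 - 25*-38)=955, (25*-1 - -30*-5)=-175, (-30*-21 - -25*-1)=605; twice the area = |2334| = 2334; area = 1167; boundary points = 2 + 1 + 1 + 1 + 5 = 10; strictly interior points = area - boundary/2 + 1 = 1163; answer 1163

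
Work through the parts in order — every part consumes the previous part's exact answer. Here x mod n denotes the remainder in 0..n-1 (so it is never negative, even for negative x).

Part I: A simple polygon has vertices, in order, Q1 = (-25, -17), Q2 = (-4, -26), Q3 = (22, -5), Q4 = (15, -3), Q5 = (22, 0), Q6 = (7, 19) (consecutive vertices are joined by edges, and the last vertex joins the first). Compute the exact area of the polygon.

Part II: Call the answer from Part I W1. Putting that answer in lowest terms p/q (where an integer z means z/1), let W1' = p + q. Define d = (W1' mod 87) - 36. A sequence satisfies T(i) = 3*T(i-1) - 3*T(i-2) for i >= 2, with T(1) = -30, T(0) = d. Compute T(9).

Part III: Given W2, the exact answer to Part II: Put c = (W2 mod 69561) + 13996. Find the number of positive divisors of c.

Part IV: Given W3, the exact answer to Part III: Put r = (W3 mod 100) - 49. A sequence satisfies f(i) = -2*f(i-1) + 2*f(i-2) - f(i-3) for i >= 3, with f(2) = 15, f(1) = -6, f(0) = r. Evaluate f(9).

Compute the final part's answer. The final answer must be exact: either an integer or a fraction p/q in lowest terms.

-7541

Part I: cross terms: (-25*-26 - -4*-17)=582, (-4*-5 - 22*-26)=592, (22*-3 - 15*-5)=9, (15*0 - 22*-3)=66, (22*19 - 7*0)=418, (7*-17 - -25*19)=356; twice the area = |2023| = 2023; area = 2023/2; answer 2023/2
Part II: W1 = 2023/2; threaded value p + q = 2025; d = -12; T(2) = 3*(-30) - 3*(-12) = -54; iterating: T(2)=-54, T(3)=-72, T(4)=-54, T(5)=54, T(6)=324, T(7)=810, T(8)=1458, T(9)=1944; answer 1944
Part III: W2 = 1944; c = 15940; 15940 = 2^2 * 5 * 797; number of divisors = (2+1) * (1+1) * (1+1) = 12; answer 12
Part IV: W3 = 12; r = -37; f(3) = -2*(15) + 2*(-6) - 1*(-37) = -5; iterating: f(3)=-5, f(4)=46, f(5)=-117, f(6)=331, f(7)=-942, f(8)=2663, f(9)=-7541; answer -7541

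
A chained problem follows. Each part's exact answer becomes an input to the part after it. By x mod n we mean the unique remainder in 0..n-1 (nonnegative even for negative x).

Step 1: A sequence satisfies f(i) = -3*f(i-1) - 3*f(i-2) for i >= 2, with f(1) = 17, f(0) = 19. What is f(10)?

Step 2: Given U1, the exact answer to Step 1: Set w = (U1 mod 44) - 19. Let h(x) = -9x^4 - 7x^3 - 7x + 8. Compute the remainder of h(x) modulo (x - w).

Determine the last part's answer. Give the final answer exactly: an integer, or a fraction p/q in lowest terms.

-365042

Step 1: f(2) = -3*(17) - 3*(19) = -108; iterating: f(2)=-108, f(3)=273, f(4)=-495, f(5)=666, f(6)=-513, f(7)=-459, f(8)=2916, f(9)=-7371, f(10)=13365; answer 13365
Step 2: U1 = 13365; w = 14; remainder = value at the root: -9*(14)^4 - 7*(14)^3 - 7*(14)^1 + 8 = (-345744) + (-19208) + (-98) + (8) = -365042; answer -365042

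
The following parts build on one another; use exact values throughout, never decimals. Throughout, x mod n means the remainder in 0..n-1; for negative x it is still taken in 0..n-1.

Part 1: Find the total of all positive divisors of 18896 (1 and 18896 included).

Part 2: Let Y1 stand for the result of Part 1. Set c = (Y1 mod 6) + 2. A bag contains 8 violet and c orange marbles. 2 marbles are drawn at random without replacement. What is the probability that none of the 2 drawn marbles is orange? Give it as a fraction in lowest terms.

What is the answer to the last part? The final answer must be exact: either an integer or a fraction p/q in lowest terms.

Part 1: 18896 = 2^4 * 1181; sigma = (1 + 2 + 4 + 8 + 16) * (1 + 1181) = 31 * 1182 = 36642; answer 36642
Part 2: Y1 = 36642; c = 2; total draws C(10,2) = 45; favorable C(8,2) = 28; P = 28/45; answer 28/45

28/45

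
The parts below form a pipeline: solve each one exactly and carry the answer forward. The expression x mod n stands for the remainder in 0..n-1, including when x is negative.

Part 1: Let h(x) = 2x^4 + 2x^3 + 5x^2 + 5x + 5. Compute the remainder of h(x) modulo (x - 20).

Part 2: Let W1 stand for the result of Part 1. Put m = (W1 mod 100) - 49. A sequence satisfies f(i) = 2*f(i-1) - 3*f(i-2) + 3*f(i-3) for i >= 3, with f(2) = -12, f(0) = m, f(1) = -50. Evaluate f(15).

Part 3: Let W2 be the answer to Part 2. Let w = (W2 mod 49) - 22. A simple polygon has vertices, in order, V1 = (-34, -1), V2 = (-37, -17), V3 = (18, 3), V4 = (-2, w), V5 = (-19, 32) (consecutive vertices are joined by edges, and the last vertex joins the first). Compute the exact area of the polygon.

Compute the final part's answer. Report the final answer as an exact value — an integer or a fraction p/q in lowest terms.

985

Part 1: remainder = value at the root: 2*(20)^4 + 2*(20)^3 + 5*(20)^2 + 5*(20)^1 + 5 = (320000) + (16000) + (2000) + (100) + (5) = 338105; answer 338105
Part 2: W1 = 338105; m = -44; f(3) = 2*(-12) - 3*(-50) + 3*(-44) = -6; iterating: f(3)=-6, f(4)=-126, f(5)=-270, f(6)=-180, f(7)=72, f(8)=-126, f(9)=-1008, f(10)=-1422, f(11)=-198, f(12)=846, f(13)=-1980, f(14)=-7092, f(15)=-5706; answer -5706
Part 3: W2 = -5706; w = 5; cross terms: (-34*-17 - -37*-1)=541, (-37*3 - 18*-17)=195, (18*5 - -2*3)=96, (-2*32 - -19*5)=31, (-19*-1 - -34*32)=1107; twice the area = |1970| = 1970; area = 985; answer 985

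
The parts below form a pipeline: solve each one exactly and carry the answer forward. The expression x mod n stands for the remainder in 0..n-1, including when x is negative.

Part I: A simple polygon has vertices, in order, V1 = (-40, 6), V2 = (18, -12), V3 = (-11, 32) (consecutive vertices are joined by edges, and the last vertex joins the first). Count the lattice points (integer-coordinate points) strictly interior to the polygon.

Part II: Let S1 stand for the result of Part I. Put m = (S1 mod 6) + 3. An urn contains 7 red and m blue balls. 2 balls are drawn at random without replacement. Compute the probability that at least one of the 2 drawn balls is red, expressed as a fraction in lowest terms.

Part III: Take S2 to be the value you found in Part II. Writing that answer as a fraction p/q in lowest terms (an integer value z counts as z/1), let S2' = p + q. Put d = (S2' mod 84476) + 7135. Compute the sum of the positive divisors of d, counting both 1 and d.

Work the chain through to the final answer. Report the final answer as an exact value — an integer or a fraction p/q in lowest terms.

18200

Part I: cross terms: (-40*-12 - 18*6)=372, (18*32 - -11*-12)=444, (-11*6 - -40*32)=1214; twice the area = |2030| = 2030; area = 1015; boundary points = 2 + 1 + 1 = 4; strictly interior points = area - boundary/2 + 1 = 1014; answer 1014
Part II: S1 = 1014; m = 3; total draws C(10,2) = 45; complement C(3,2) = 3; favorable 45 - 3 = 42; P = 14/15; answer 14/15
Part III: S2 = 14/15; threaded value p + q = 29; d = 7164; 7164 = 2^2 * 3^2 * 199; sigma = (1 + 2 + 4) * (1 + 3 + 9) * (1 + 199) = 7 * 13 * 200 = 18200; answer 18200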